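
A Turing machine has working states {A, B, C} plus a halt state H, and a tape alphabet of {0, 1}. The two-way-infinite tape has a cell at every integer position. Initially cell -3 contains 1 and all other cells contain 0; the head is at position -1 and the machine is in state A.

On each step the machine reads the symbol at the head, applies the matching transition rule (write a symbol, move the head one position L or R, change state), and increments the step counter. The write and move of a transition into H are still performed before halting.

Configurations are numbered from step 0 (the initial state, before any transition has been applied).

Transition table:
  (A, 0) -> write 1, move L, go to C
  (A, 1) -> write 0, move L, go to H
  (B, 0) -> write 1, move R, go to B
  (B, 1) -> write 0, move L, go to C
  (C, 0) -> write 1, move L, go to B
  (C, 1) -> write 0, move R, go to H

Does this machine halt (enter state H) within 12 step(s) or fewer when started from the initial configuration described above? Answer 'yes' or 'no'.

Answer: yes

Derivation:
Step 1: in state A at pos -1, read 0 -> (A,0)->write 1,move L,goto C. Now: state=C, head=-2, tape[-4..0]=01010 (head:   ^)
Step 2: in state C at pos -2, read 0 -> (C,0)->write 1,move L,goto B. Now: state=B, head=-3, tape[-4..0]=01110 (head:  ^)
Step 3: in state B at pos -3, read 1 -> (B,1)->write 0,move L,goto C. Now: state=C, head=-4, tape[-5..0]=000110 (head:  ^)
Step 4: in state C at pos -4, read 0 -> (C,0)->write 1,move L,goto B. Now: state=B, head=-5, tape[-6..0]=0010110 (head:  ^)
Step 5: in state B at pos -5, read 0 -> (B,0)->write 1,move R,goto B. Now: state=B, head=-4, tape[-6..0]=0110110 (head:   ^)
Step 6: in state B at pos -4, read 1 -> (B,1)->write 0,move L,goto C. Now: state=C, head=-5, tape[-6..0]=0100110 (head:  ^)
Step 7: in state C at pos -5, read 1 -> (C,1)->write 0,move R,goto H. Now: state=H, head=-4, tape[-6..0]=0000110 (head:   ^)
State H reached at step 7; 7 <= 12 -> yes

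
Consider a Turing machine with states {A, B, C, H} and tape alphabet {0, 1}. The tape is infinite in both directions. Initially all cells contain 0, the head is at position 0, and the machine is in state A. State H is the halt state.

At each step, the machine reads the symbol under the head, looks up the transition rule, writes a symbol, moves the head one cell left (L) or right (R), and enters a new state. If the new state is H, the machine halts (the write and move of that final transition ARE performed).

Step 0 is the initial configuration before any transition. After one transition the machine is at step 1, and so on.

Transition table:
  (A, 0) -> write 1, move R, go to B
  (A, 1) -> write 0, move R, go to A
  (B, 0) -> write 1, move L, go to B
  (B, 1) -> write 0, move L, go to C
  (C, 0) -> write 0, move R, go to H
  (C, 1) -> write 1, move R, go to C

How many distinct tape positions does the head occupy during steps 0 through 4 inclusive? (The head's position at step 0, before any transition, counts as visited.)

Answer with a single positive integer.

Step 1: in state A at pos 0, read 0 -> (A,0)->write 1,move R,goto B. Now: state=B, head=1, tape[-1..2]=0100 (head:   ^)
Step 2: in state B at pos 1, read 0 -> (B,0)->write 1,move L,goto B. Now: state=B, head=0, tape[-1..2]=0110 (head:  ^)
Step 3: in state B at pos 0, read 1 -> (B,1)->write 0,move L,goto C. Now: state=C, head=-1, tape[-2..2]=00010 (head:  ^)
Step 4: in state C at pos -1, read 0 -> (C,0)->write 0,move R,goto H. Now: state=H, head=0, tape[-2..2]=00010 (head:   ^)
Head positions at steps 0..4: starting at 0, distinct positions visited = {-1, 0, 1} -> 3 position(s)

Answer: 3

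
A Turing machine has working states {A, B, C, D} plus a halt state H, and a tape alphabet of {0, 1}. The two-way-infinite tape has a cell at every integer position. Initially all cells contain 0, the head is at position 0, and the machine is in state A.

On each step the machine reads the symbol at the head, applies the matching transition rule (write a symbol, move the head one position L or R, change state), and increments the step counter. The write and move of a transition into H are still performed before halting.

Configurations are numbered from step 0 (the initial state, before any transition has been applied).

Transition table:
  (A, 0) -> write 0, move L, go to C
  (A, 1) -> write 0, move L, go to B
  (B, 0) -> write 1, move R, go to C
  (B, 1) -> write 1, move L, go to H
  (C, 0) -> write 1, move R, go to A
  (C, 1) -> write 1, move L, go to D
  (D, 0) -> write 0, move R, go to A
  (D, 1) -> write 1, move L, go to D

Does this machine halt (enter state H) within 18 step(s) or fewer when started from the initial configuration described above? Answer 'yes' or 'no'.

Step 1: in state A at pos 0, read 0 -> (A,0)->write 0,move L,goto C. Now: state=C, head=-1, tape[-2..1]=0000 (head:  ^)
Step 2: in state C at pos -1, read 0 -> (C,0)->write 1,move R,goto A. Now: state=A, head=0, tape[-2..1]=0100 (head:   ^)
Step 3: in state A at pos 0, read 0 -> (A,0)->write 0,move L,goto C. Now: state=C, head=-1, tape[-2..1]=0100 (head:  ^)
Step 4: in state C at pos -1, read 1 -> (C,1)->write 1,move L,goto D. Now: state=D, head=-2, tape[-3..1]=00100 (head:  ^)
Step 5: in state D at pos -2, read 0 -> (D,0)->write 0,move R,goto A. Now: state=A, head=-1, tape[-3..1]=00100 (head:   ^)
Step 6: in state A at pos -1, read 1 -> (A,1)->write 0,move L,goto B. Now: state=B, head=-2, tape[-3..1]=00000 (head:  ^)
Step 7: in state B at pos -2, read 0 -> (B,0)->write 1,move R,goto C. Now: state=C, head=-1, tape[-3..1]=01000 (head:   ^)
Step 8: in state C at pos -1, read 0 -> (C,0)->write 1,move R,goto A. Now: state=A, head=0, tape[-3..1]=01100 (head:    ^)
Step 9: in state A at pos 0, read 0 -> (A,0)->write 0,move L,goto C. Now: state=C, head=-1, tape[-3..1]=01100 (head:   ^)
Step 10: in state C at pos -1, read 1 -> (C,1)->write 1,move L,goto D. Now: state=D, head=-2, tape[-3..1]=01100 (head:  ^)
Step 11: in state D at pos -2, read 1 -> (D,1)->write 1,move L,goto D. Now: state=D, head=-3, tape[-4..1]=001100 (head:  ^)
Step 12: in state D at pos -3, read 0 -> (D,0)->write 0,move R,goto A. Now: state=A, head=-2, tape[-4..1]=001100 (head:   ^)
Step 13: in state A at pos -2, read 1 -> (A,1)->write 0,move L,goto B. Now: state=B, head=-3, tape[-4..1]=000100 (head:  ^)
Step 14: in state B at pos -3, read 0 -> (B,0)->write 1,move R,goto C. Now: state=C, head=-2, tape[-4..1]=010100 (head:   ^)
Step 15: in state C at pos -2, read 0 -> (C,0)->write 1,move R,goto A. Now: state=A, head=-1, tape[-4..1]=011100 (head:    ^)
Step 16: in state A at pos -1, read 1 -> (A,1)->write 0,move L,goto B. Now: state=B, head=-2, tape[-4..1]=011000 (head:   ^)
Step 17: in state B at pos -2, read 1 -> (B,1)->write 1,move L,goto H. Now: state=H, head=-3, tape[-4..1]=011000 (head:  ^)
State H reached at step 17; 17 <= 18 -> yes

Answer: yes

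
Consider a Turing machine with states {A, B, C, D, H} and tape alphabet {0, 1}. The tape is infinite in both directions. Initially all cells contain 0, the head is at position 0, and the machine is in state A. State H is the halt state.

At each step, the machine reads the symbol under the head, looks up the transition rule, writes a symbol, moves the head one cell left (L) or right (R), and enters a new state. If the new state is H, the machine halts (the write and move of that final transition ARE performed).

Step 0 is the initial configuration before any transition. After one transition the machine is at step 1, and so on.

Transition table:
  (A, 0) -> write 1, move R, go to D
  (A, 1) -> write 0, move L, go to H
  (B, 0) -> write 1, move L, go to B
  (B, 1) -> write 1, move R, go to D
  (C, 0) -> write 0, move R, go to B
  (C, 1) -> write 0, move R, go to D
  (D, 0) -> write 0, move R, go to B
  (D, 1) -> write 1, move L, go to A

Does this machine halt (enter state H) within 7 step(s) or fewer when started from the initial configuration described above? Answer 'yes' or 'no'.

Answer: yes

Derivation:
Step 1: in state A at pos 0, read 0 -> (A,0)->write 1,move R,goto D. Now: state=D, head=1, tape[-1..2]=0100 (head:   ^)
Step 2: in state D at pos 1, read 0 -> (D,0)->write 0,move R,goto B. Now: state=B, head=2, tape[-1..3]=01000 (head:    ^)
Step 3: in state B at pos 2, read 0 -> (B,0)->write 1,move L,goto B. Now: state=B, head=1, tape[-1..3]=01010 (head:   ^)
Step 4: in state B at pos 1, read 0 -> (B,0)->write 1,move L,goto B. Now: state=B, head=0, tape[-1..3]=01110 (head:  ^)
Step 5: in state B at pos 0, read 1 -> (B,1)->write 1,move R,goto D. Now: state=D, head=1, tape[-1..3]=01110 (head:   ^)
Step 6: in state D at pos 1, read 1 -> (D,1)->write 1,move L,goto A. Now: state=A, head=0, tape[-1..3]=01110 (head:  ^)
Step 7: in state A at pos 0, read 1 -> (A,1)->write 0,move L,goto H. Now: state=H, head=-1, tape[-2..3]=000110 (head:  ^)
State H reached at step 7; 7 <= 7 -> yes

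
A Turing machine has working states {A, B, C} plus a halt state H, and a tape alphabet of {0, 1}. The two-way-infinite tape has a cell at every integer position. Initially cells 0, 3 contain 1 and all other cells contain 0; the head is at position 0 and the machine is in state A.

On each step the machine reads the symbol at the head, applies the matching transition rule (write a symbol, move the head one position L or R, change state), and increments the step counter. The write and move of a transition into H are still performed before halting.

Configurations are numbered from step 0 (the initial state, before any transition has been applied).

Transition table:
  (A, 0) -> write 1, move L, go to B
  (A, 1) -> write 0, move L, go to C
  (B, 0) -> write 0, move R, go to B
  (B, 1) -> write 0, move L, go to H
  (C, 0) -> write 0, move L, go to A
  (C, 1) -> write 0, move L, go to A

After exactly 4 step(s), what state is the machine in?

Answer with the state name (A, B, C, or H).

Step 1: in state A at pos 0, read 1 -> (A,1)->write 0,move L,goto C. Now: state=C, head=-1, tape[-2..4]=0000010 (head:  ^)
Step 2: in state C at pos -1, read 0 -> (C,0)->write 0,move L,goto A. Now: state=A, head=-2, tape[-3..4]=00000010 (head:  ^)
Step 3: in state A at pos -2, read 0 -> (A,0)->write 1,move L,goto B. Now: state=B, head=-3, tape[-4..4]=001000010 (head:  ^)
Step 4: in state B at pos -3, read 0 -> (B,0)->write 0,move R,goto B. Now: state=B, head=-2, tape[-4..4]=001000010 (head:   ^)

Answer: B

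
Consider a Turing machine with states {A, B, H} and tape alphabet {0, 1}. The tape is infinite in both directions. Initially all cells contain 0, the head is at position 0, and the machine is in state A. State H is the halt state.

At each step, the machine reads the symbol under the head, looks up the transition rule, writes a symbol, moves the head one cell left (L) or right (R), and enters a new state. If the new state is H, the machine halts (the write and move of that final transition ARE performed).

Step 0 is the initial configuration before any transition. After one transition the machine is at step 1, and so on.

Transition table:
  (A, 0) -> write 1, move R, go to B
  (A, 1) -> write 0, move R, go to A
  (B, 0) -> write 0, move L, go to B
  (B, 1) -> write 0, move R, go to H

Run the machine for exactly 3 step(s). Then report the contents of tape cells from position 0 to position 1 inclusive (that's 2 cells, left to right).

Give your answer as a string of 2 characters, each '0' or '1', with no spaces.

Answer: 00

Derivation:
Step 1: in state A at pos 0, read 0 -> (A,0)->write 1,move R,goto B. Now: state=B, head=1, tape[-1..2]=0100 (head:   ^)
Step 2: in state B at pos 1, read 0 -> (B,0)->write 0,move L,goto B. Now: state=B, head=0, tape[-1..2]=0100 (head:  ^)
Step 3: in state B at pos 0, read 1 -> (B,1)->write 0,move R,goto H. Now: state=H, head=1, tape[-1..2]=0000 (head:   ^)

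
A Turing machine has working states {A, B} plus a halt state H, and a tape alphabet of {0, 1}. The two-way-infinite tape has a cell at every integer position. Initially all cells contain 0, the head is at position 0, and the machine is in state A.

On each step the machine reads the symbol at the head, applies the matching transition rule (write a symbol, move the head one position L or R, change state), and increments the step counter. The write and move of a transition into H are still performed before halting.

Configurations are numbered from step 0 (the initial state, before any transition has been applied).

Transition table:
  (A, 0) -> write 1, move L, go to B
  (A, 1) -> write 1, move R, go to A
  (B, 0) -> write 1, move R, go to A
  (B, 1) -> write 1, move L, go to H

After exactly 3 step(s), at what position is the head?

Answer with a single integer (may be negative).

Answer: 1

Derivation:
Step 1: in state A at pos 0, read 0 -> (A,0)->write 1,move L,goto B. Now: state=B, head=-1, tape[-2..1]=0010 (head:  ^)
Step 2: in state B at pos -1, read 0 -> (B,0)->write 1,move R,goto A. Now: state=A, head=0, tape[-2..1]=0110 (head:   ^)
Step 3: in state A at pos 0, read 1 -> (A,1)->write 1,move R,goto A. Now: state=A, head=1, tape[-2..2]=01100 (head:    ^)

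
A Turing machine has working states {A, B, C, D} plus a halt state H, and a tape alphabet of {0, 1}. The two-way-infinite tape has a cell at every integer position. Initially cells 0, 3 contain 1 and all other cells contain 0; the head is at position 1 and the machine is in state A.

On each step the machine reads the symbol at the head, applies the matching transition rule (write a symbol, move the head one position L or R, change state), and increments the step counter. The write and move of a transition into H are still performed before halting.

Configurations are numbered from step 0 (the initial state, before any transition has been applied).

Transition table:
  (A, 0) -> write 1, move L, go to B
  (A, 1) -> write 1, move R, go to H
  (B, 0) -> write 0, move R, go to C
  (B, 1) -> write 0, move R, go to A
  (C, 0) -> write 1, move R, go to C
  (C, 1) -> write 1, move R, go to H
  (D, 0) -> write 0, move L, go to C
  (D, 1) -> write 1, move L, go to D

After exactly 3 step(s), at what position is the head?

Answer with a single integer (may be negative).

Step 1: in state A at pos 1, read 0 -> (A,0)->write 1,move L,goto B. Now: state=B, head=0, tape[-1..4]=011010 (head:  ^)
Step 2: in state B at pos 0, read 1 -> (B,1)->write 0,move R,goto A. Now: state=A, head=1, tape[-1..4]=001010 (head:   ^)
Step 3: in state A at pos 1, read 1 -> (A,1)->write 1,move R,goto H. Now: state=H, head=2, tape[-1..4]=001010 (head:    ^)

Answer: 2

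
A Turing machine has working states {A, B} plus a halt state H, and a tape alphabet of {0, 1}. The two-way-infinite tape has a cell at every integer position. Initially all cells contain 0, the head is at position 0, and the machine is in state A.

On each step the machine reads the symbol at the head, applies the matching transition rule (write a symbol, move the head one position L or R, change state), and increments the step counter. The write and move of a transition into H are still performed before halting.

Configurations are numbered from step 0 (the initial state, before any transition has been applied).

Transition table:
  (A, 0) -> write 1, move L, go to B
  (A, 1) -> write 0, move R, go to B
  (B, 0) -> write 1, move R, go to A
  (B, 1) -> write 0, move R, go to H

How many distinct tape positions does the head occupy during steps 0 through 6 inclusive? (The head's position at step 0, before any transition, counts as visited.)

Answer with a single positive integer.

Step 1: in state A at pos 0, read 0 -> (A,0)->write 1,move L,goto B. Now: state=B, head=-1, tape[-2..1]=0010 (head:  ^)
Step 2: in state B at pos -1, read 0 -> (B,0)->write 1,move R,goto A. Now: state=A, head=0, tape[-2..1]=0110 (head:   ^)
Step 3: in state A at pos 0, read 1 -> (A,1)->write 0,move R,goto B. Now: state=B, head=1, tape[-2..2]=01000 (head:    ^)
Step 4: in state B at pos 1, read 0 -> (B,0)->write 1,move R,goto A. Now: state=A, head=2, tape[-2..3]=010100 (head:     ^)
Step 5: in state A at pos 2, read 0 -> (A,0)->write 1,move L,goto B. Now: state=B, head=1, tape[-2..3]=010110 (head:    ^)
Step 6: in state B at pos 1, read 1 -> (B,1)->write 0,move R,goto H. Now: state=H, head=2, tape[-2..3]=010010 (head:     ^)
Head positions at steps 0..6: starting at 0, distinct positions visited = {-1, 0, 1, 2} -> 4 position(s)

Answer: 4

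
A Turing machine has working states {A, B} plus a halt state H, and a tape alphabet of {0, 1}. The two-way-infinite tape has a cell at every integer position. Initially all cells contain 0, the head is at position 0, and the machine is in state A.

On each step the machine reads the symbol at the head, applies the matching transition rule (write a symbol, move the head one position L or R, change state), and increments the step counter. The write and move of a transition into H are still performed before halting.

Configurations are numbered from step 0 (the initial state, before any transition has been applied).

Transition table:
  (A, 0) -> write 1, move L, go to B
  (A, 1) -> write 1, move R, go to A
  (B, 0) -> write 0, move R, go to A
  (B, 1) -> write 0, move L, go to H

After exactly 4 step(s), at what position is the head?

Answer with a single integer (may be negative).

Answer: 0

Derivation:
Step 1: in state A at pos 0, read 0 -> (A,0)->write 1,move L,goto B. Now: state=B, head=-1, tape[-2..1]=0010 (head:  ^)
Step 2: in state B at pos -1, read 0 -> (B,0)->write 0,move R,goto A. Now: state=A, head=0, tape[-2..1]=0010 (head:   ^)
Step 3: in state A at pos 0, read 1 -> (A,1)->write 1,move R,goto A. Now: state=A, head=1, tape[-2..2]=00100 (head:    ^)
Step 4: in state A at pos 1, read 0 -> (A,0)->write 1,move L,goto B. Now: state=B, head=0, tape[-2..2]=00110 (head:   ^)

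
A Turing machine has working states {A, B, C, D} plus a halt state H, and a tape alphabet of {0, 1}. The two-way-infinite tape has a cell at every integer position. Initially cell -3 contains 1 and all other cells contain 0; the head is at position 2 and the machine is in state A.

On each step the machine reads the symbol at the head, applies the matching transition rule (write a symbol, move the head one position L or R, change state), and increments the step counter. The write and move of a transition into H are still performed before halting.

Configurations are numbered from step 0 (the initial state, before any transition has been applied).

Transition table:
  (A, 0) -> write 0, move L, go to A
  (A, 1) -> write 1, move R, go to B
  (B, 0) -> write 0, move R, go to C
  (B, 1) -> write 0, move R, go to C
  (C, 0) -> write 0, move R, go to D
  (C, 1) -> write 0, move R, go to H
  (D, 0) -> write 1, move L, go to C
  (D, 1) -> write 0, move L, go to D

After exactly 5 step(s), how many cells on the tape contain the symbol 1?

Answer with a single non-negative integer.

Answer: 1

Derivation:
Step 1: in state A at pos 2, read 0 -> (A,0)->write 0,move L,goto A. Now: state=A, head=1, tape[-4..3]=01000000 (head:      ^)
Step 2: in state A at pos 1, read 0 -> (A,0)->write 0,move L,goto A. Now: state=A, head=0, tape[-4..3]=01000000 (head:     ^)
Step 3: in state A at pos 0, read 0 -> (A,0)->write 0,move L,goto A. Now: state=A, head=-1, tape[-4..3]=01000000 (head:    ^)
Step 4: in state A at pos -1, read 0 -> (A,0)->write 0,move L,goto A. Now: state=A, head=-2, tape[-4..3]=01000000 (head:   ^)
Step 5: in state A at pos -2, read 0 -> (A,0)->write 0,move L,goto A. Now: state=A, head=-3, tape[-4..3]=01000000 (head:  ^)
Cells containing 1 after step 5: {-3} -> 1 cell(s)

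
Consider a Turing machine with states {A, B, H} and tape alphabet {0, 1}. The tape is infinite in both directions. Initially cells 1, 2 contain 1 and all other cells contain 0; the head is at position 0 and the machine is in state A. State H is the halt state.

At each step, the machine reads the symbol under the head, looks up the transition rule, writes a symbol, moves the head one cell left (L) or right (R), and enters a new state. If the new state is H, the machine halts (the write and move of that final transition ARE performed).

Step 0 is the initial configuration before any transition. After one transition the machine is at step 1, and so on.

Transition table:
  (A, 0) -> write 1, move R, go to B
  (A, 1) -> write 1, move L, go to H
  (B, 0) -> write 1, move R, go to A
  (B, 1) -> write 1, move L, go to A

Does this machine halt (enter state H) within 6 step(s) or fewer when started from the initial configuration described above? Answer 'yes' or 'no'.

Answer: yes

Derivation:
Step 1: in state A at pos 0, read 0 -> (A,0)->write 1,move R,goto B. Now: state=B, head=1, tape[-1..3]=01110 (head:   ^)
Step 2: in state B at pos 1, read 1 -> (B,1)->write 1,move L,goto A. Now: state=A, head=0, tape[-1..3]=01110 (head:  ^)
Step 3: in state A at pos 0, read 1 -> (A,1)->write 1,move L,goto H. Now: state=H, head=-1, tape[-2..3]=001110 (head:  ^)
State H reached at step 3; 3 <= 6 -> yes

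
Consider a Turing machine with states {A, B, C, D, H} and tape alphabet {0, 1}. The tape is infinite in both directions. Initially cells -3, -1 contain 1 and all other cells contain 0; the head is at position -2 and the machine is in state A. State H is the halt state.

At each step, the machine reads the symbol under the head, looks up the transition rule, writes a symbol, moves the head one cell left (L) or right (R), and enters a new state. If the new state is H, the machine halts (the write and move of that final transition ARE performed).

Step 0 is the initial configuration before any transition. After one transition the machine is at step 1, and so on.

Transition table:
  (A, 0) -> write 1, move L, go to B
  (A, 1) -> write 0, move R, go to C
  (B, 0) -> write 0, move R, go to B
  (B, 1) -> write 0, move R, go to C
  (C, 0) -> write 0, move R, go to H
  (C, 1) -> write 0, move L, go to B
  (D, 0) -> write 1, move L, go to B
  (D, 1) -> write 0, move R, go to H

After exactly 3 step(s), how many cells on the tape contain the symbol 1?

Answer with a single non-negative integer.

Step 1: in state A at pos -2, read 0 -> (A,0)->write 1,move L,goto B. Now: state=B, head=-3, tape[-4..0]=01110 (head:  ^)
Step 2: in state B at pos -3, read 1 -> (B,1)->write 0,move R,goto C. Now: state=C, head=-2, tape[-4..0]=00110 (head:   ^)
Step 3: in state C at pos -2, read 1 -> (C,1)->write 0,move L,goto B. Now: state=B, head=-3, tape[-4..0]=00010 (head:  ^)
Cells containing 1 after step 3: {-1} -> 1 cell(s)

Answer: 1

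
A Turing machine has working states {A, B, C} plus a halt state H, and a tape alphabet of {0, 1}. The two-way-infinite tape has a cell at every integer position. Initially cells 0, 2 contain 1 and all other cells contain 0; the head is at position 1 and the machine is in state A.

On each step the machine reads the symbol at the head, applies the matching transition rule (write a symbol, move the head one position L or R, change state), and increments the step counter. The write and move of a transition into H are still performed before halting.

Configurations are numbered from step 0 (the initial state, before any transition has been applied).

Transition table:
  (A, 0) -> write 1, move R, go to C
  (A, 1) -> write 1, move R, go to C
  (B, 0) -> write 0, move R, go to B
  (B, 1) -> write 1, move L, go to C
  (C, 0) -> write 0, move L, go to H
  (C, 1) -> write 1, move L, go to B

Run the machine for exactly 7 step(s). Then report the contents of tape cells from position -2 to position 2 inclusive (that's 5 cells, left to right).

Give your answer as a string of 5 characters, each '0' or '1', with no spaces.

Step 1: in state A at pos 1, read 0 -> (A,0)->write 1,move R,goto C. Now: state=C, head=2, tape[-1..3]=01110 (head:    ^)
Step 2: in state C at pos 2, read 1 -> (C,1)->write 1,move L,goto B. Now: state=B, head=1, tape[-1..3]=01110 (head:   ^)
Step 3: in state B at pos 1, read 1 -> (B,1)->write 1,move L,goto C. Now: state=C, head=0, tape[-1..3]=01110 (head:  ^)
Step 4: in state C at pos 0, read 1 -> (C,1)->write 1,move L,goto B. Now: state=B, head=-1, tape[-2..3]=001110 (head:  ^)
Step 5: in state B at pos -1, read 0 -> (B,0)->write 0,move R,goto B. Now: state=B, head=0, tape[-2..3]=001110 (head:   ^)
Step 6: in state B at pos 0, read 1 -> (B,1)->write 1,move L,goto C. Now: state=C, head=-1, tape[-2..3]=001110 (head:  ^)
Step 7: in state C at pos -1, read 0 -> (C,0)->write 0,move L,goto H. Now: state=H, head=-2, tape[-3..3]=0001110 (head:  ^)

Answer: 00111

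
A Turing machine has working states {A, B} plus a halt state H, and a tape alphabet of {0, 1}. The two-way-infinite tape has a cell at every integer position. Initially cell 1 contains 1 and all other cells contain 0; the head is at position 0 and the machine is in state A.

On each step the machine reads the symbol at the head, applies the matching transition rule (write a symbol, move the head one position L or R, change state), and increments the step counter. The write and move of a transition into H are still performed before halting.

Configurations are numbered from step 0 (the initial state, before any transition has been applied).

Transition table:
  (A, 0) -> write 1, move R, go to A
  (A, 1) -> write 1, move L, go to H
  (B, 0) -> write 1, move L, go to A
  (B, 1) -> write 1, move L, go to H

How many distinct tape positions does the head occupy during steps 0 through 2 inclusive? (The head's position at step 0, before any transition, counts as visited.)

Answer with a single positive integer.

Step 1: in state A at pos 0, read 0 -> (A,0)->write 1,move R,goto A. Now: state=A, head=1, tape[-1..2]=0110 (head:   ^)
Step 2: in state A at pos 1, read 1 -> (A,1)->write 1,move L,goto H. Now: state=H, head=0, tape[-1..2]=0110 (head:  ^)
Head positions at steps 0..2: starting at 0, distinct positions visited = {0, 1} -> 2 position(s)

Answer: 2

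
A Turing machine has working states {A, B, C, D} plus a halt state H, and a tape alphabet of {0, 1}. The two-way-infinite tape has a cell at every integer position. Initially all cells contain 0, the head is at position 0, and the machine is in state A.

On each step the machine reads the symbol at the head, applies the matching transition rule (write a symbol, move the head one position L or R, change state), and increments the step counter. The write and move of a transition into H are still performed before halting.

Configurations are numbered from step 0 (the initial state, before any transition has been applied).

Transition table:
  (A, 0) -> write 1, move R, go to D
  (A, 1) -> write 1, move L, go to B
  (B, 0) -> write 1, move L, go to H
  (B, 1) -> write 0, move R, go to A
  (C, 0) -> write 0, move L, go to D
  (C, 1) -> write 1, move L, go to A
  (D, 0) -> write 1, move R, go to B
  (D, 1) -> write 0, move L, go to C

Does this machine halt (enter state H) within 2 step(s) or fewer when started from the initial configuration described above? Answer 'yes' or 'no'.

Answer: no

Derivation:
Step 1: in state A at pos 0, read 0 -> (A,0)->write 1,move R,goto D. Now: state=D, head=1, tape[-1..2]=0100 (head:   ^)
Step 2: in state D at pos 1, read 0 -> (D,0)->write 1,move R,goto B. Now: state=B, head=2, tape[-1..3]=01100 (head:    ^)
After 2 step(s): state = B (not H) -> not halted within 2 -> no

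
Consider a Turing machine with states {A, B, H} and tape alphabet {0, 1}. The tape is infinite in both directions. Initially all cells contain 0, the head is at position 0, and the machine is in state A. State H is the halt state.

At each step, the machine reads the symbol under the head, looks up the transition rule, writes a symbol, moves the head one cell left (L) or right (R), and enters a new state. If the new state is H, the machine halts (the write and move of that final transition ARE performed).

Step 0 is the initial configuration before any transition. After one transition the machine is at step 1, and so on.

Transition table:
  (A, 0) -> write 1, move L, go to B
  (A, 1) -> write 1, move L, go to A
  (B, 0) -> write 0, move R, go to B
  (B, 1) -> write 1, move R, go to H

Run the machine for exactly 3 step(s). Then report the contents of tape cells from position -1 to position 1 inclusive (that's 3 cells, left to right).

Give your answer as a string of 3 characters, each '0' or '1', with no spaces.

Step 1: in state A at pos 0, read 0 -> (A,0)->write 1,move L,goto B. Now: state=B, head=-1, tape[-2..1]=0010 (head:  ^)
Step 2: in state B at pos -1, read 0 -> (B,0)->write 0,move R,goto B. Now: state=B, head=0, tape[-2..1]=0010 (head:   ^)
Step 3: in state B at pos 0, read 1 -> (B,1)->write 1,move R,goto H. Now: state=H, head=1, tape[-2..2]=00100 (head:    ^)

Answer: 010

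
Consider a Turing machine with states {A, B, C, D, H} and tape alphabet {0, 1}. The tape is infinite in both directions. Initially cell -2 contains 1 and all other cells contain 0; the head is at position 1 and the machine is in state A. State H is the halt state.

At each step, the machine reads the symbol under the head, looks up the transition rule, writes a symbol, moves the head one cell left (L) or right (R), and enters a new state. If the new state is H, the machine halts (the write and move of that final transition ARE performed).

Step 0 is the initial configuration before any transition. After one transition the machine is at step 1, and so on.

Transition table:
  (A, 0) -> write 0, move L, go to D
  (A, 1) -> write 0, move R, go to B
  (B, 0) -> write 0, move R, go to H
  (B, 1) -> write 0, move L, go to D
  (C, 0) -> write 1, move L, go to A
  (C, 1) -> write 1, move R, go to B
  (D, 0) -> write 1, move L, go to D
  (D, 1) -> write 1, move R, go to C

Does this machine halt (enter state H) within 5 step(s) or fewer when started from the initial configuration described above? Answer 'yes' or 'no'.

Step 1: in state A at pos 1, read 0 -> (A,0)->write 0,move L,goto D. Now: state=D, head=0, tape[-3..2]=010000 (head:    ^)
Step 2: in state D at pos 0, read 0 -> (D,0)->write 1,move L,goto D. Now: state=D, head=-1, tape[-3..2]=010100 (head:   ^)
Step 3: in state D at pos -1, read 0 -> (D,0)->write 1,move L,goto D. Now: state=D, head=-2, tape[-3..2]=011100 (head:  ^)
Step 4: in state D at pos -2, read 1 -> (D,1)->write 1,move R,goto C. Now: state=C, head=-1, tape[-3..2]=011100 (head:   ^)
Step 5: in state C at pos -1, read 1 -> (C,1)->write 1,move R,goto B. Now: state=B, head=0, tape[-3..2]=011100 (head:    ^)
After 5 step(s): state = B (not H) -> not halted within 5 -> no

Answer: no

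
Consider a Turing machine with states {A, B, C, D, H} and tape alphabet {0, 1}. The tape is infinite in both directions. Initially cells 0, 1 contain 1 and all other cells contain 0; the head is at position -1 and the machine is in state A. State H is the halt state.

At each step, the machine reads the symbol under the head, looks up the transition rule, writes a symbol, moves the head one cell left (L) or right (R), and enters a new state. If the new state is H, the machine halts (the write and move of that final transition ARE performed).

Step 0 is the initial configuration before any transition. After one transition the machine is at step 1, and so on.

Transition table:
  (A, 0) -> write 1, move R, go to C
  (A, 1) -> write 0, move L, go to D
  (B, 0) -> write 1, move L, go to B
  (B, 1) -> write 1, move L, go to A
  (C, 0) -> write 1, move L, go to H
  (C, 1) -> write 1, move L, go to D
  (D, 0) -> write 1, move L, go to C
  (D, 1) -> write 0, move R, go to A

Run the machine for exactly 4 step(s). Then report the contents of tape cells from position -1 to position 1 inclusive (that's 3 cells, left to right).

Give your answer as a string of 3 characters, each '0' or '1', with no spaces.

Answer: 001

Derivation:
Step 1: in state A at pos -1, read 0 -> (A,0)->write 1,move R,goto C. Now: state=C, head=0, tape[-2..2]=01110 (head:   ^)
Step 2: in state C at pos 0, read 1 -> (C,1)->write 1,move L,goto D. Now: state=D, head=-1, tape[-2..2]=01110 (head:  ^)
Step 3: in state D at pos -1, read 1 -> (D,1)->write 0,move R,goto A. Now: state=A, head=0, tape[-2..2]=00110 (head:   ^)
Step 4: in state A at pos 0, read 1 -> (A,1)->write 0,move L,goto D. Now: state=D, head=-1, tape[-2..2]=00010 (head:  ^)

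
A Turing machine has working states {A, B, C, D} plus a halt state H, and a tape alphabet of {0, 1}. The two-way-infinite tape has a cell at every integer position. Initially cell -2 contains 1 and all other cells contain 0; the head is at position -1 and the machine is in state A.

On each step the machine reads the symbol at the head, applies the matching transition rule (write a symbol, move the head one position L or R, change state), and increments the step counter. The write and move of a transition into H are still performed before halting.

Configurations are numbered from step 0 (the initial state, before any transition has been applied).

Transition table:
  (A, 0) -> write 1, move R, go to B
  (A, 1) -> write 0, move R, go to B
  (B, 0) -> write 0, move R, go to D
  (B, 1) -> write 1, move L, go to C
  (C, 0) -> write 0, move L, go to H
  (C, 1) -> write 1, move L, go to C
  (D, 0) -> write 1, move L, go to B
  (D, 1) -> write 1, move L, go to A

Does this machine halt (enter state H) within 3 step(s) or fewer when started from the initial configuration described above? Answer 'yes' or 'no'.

Step 1: in state A at pos -1, read 0 -> (A,0)->write 1,move R,goto B. Now: state=B, head=0, tape[-3..1]=01100 (head:    ^)
Step 2: in state B at pos 0, read 0 -> (B,0)->write 0,move R,goto D. Now: state=D, head=1, tape[-3..2]=011000 (head:     ^)
Step 3: in state D at pos 1, read 0 -> (D,0)->write 1,move L,goto B. Now: state=B, head=0, tape[-3..2]=011010 (head:    ^)
After 3 step(s): state = B (not H) -> not halted within 3 -> no

Answer: no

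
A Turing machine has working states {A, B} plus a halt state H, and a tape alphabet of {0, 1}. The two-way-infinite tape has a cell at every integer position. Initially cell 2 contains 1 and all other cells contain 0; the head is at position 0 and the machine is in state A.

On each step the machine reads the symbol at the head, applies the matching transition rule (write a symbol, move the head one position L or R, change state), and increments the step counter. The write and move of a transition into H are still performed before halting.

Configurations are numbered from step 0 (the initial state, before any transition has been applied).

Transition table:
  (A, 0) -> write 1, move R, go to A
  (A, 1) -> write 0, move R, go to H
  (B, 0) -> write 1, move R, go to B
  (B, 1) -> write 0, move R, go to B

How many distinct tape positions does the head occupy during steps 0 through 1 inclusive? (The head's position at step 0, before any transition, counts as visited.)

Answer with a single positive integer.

Step 1: in state A at pos 0, read 0 -> (A,0)->write 1,move R,goto A. Now: state=A, head=1, tape[-1..3]=01010 (head:   ^)
Head positions at steps 0..1: starting at 0, distinct positions visited = {0, 1} -> 2 position(s)

Answer: 2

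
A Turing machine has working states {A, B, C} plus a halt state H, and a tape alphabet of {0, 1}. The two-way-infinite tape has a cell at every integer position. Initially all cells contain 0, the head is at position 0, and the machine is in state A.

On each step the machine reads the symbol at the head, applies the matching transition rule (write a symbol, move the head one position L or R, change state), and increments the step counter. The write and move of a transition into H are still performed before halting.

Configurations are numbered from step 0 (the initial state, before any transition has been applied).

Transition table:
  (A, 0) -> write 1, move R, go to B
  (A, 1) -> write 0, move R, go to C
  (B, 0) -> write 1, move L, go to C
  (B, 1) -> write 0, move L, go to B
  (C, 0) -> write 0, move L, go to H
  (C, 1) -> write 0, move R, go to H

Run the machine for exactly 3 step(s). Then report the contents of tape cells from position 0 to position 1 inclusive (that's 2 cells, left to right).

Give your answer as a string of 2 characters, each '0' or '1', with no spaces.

Step 1: in state A at pos 0, read 0 -> (A,0)->write 1,move R,goto B. Now: state=B, head=1, tape[-1..2]=0100 (head:   ^)
Step 2: in state B at pos 1, read 0 -> (B,0)->write 1,move L,goto C. Now: state=C, head=0, tape[-1..2]=0110 (head:  ^)
Step 3: in state C at pos 0, read 1 -> (C,1)->write 0,move R,goto H. Now: state=H, head=1, tape[-1..2]=0010 (head:   ^)

Answer: 01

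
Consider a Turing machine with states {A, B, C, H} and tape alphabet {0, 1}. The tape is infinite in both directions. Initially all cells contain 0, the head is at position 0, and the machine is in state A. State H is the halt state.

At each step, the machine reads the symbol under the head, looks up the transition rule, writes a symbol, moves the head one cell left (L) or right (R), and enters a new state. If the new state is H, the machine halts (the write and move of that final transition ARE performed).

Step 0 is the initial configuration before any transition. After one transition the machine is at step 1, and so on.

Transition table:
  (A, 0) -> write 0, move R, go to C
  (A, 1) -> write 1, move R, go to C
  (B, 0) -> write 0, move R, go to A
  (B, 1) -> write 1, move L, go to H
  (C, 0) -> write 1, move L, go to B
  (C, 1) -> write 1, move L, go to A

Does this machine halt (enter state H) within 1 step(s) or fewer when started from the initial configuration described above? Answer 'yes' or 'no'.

Answer: no

Derivation:
Step 1: in state A at pos 0, read 0 -> (A,0)->write 0,move R,goto C. Now: state=C, head=1, tape[-1..2]=0000 (head:   ^)
After 1 step(s): state = C (not H) -> not halted within 1 -> no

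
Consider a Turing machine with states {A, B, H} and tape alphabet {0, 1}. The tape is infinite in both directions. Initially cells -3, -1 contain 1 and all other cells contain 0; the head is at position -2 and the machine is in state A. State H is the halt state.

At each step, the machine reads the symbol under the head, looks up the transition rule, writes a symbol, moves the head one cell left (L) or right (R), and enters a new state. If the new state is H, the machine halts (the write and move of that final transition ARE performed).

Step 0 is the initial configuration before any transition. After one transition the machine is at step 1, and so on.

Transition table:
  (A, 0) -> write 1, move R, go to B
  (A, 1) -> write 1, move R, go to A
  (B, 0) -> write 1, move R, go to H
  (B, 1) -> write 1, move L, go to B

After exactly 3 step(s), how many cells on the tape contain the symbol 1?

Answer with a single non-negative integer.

Answer: 3

Derivation:
Step 1: in state A at pos -2, read 0 -> (A,0)->write 1,move R,goto B. Now: state=B, head=-1, tape[-4..0]=01110 (head:    ^)
Step 2: in state B at pos -1, read 1 -> (B,1)->write 1,move L,goto B. Now: state=B, head=-2, tape[-4..0]=01110 (head:   ^)
Step 3: in state B at pos -2, read 1 -> (B,1)->write 1,move L,goto B. Now: state=B, head=-3, tape[-4..0]=01110 (head:  ^)
Cells containing 1 after step 3: {-3, -2, -1} -> 3 cell(s)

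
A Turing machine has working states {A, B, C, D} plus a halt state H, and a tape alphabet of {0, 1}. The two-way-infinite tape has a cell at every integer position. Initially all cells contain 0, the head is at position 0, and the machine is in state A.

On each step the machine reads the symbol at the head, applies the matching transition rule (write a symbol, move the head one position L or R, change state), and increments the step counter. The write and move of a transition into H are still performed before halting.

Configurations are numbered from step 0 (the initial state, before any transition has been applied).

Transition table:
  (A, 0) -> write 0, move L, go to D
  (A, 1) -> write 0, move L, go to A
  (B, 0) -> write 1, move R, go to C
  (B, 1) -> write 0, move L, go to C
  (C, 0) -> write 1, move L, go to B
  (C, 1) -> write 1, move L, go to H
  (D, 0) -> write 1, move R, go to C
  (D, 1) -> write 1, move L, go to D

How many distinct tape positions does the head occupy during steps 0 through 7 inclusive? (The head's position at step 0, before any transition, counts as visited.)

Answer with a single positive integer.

Step 1: in state A at pos 0, read 0 -> (A,0)->write 0,move L,goto D. Now: state=D, head=-1, tape[-2..1]=0000 (head:  ^)
Step 2: in state D at pos -1, read 0 -> (D,0)->write 1,move R,goto C. Now: state=C, head=0, tape[-2..1]=0100 (head:   ^)
Step 3: in state C at pos 0, read 0 -> (C,0)->write 1,move L,goto B. Now: state=B, head=-1, tape[-2..1]=0110 (head:  ^)
Step 4: in state B at pos -1, read 1 -> (B,1)->write 0,move L,goto C. Now: state=C, head=-2, tape[-3..1]=00010 (head:  ^)
Step 5: in state C at pos -2, read 0 -> (C,0)->write 1,move L,goto B. Now: state=B, head=-3, tape[-4..1]=001010 (head:  ^)
Step 6: in state B at pos -3, read 0 -> (B,0)->write 1,move R,goto C. Now: state=C, head=-2, tape[-4..1]=011010 (head:   ^)
Step 7: in state C at pos -2, read 1 -> (C,1)->write 1,move L,goto H. Now: state=H, head=-3, tape[-4..1]=011010 (head:  ^)
Head positions at steps 0..7: starting at 0, distinct positions visited = {-3, -2, -1, 0} -> 4 position(s)

Answer: 4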